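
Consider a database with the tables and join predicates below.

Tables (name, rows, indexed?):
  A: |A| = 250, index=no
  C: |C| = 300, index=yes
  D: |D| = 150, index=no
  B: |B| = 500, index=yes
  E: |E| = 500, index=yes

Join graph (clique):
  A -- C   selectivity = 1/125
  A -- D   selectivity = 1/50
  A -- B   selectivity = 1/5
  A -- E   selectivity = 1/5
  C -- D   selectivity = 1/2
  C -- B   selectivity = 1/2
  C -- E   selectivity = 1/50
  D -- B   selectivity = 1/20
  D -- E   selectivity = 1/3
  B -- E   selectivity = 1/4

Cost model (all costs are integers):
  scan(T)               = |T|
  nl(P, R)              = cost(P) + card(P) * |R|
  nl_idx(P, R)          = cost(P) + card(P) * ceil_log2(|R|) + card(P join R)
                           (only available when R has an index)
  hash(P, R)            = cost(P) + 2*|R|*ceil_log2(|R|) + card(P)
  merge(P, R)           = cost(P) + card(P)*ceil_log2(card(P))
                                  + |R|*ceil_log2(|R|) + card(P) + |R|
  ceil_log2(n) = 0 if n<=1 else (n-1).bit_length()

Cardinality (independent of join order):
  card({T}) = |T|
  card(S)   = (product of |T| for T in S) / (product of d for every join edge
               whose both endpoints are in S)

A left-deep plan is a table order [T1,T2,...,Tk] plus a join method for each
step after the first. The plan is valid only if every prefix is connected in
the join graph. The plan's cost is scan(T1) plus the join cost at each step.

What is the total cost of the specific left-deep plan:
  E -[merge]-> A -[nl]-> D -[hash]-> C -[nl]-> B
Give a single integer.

step 1: scan E: cost=500, card=500
step 2: join A via merge
    card(P join A) = 500*250/(5) = 25000
    cost = 500 + 500*9 + 250*8 + 500 + 250 = 7750
step 3: join D via nl
    card(P join D) = 25000*150/(50*3) = 25000
    cost = 7750 + 25000*150 = 3757750
step 4: join C via hash
    card(P join C) = 25000*300/(125*2*50) = 600
    cost = 3757750 + 2*300*9 + 25000 = 3788150
step 5: join B via nl
    card(P join B) = 600*500/(5*2*20*4) = 375
    cost = 3788150 + 600*500 = 4088150

4088150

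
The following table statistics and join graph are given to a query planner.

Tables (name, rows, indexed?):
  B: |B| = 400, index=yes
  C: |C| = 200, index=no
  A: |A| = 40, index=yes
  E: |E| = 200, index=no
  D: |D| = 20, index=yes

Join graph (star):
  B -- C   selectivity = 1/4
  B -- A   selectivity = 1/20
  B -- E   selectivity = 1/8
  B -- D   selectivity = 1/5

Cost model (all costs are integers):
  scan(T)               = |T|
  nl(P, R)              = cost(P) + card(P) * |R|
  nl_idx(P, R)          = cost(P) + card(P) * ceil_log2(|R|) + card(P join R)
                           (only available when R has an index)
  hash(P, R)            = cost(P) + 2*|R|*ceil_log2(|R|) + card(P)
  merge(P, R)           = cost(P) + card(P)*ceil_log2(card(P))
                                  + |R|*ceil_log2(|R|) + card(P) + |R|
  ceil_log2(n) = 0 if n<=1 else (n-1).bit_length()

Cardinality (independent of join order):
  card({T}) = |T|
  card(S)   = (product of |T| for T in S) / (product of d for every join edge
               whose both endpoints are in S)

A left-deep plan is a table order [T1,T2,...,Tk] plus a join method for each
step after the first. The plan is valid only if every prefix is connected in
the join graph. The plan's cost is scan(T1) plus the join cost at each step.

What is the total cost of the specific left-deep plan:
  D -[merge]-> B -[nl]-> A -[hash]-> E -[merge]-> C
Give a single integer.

1516340

step 1: scan D: cost=20, card=20
step 2: join B via merge
    card(P join B) = 20*400/(5) = 1600
    cost = 20 + 20*5 + 400*9 + 20 + 400 = 4140
step 3: join A via nl
    card(P join A) = 1600*40/(20) = 3200
    cost = 4140 + 1600*40 = 68140
step 4: join E via hash
    card(P join E) = 3200*200/(8) = 80000
    cost = 68140 + 2*200*8 + 3200 = 74540
step 5: join C via merge
    card(P join C) = 80000*200/(4) = 4000000
    cost = 74540 + 80000*17 + 200*8 + 80000 + 200 = 1516340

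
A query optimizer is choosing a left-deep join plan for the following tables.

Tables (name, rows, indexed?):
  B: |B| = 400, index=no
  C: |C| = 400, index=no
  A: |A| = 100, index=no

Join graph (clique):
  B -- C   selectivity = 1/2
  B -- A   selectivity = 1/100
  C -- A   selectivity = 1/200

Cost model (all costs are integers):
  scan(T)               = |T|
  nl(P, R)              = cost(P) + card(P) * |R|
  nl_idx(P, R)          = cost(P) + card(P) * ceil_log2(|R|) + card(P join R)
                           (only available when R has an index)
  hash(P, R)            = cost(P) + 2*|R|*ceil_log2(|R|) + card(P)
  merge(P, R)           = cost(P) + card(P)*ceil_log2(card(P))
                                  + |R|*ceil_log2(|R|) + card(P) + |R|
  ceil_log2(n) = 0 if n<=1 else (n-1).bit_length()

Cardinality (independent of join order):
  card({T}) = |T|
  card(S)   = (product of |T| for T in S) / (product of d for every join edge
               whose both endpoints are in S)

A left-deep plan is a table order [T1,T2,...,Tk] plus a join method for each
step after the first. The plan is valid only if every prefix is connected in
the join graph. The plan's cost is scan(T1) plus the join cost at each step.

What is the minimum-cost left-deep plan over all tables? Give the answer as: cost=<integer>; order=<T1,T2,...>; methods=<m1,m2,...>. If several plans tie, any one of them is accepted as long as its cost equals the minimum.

cost=8000; order=C,A,B; methods=hash,merge

Selinger DP (subsets sized 1..n):
  {B}: scan cost=400, card=400
  {C}: scan cost=400, card=400
  {A}: scan cost=100, card=100
  {BC}: card=80000; try (C,hash)→8000, (B,hash)→8000, (C,merge)→8400, (B,merge)→8400, (C,nl)→160400, (B,nl)→160400; best=8000 via (C,hash)
  {AB}: card=400; try (A,hash)→2200, (B,merge)→4900, (A,merge)→5200, (B,hash)→7400, (B,nl)→40100, (A,nl)→40400; best=2200 via (A,hash)
  {AC}: card=200; try (A,hash)→2200, (C,merge)→4900, (A,merge)→5200, (C,hash)→7400, (C,nl)→40100, (A,nl)→40400; best=2200 via (A,hash)
  {ABC}: card=400; try (B,merge)→8000, (B,hash)→9600, (C,hash)→9800, (C,merge)→10200, (B,nl)→82200, (A,hash)→89400 …(+3); best=8000 via (B,merge)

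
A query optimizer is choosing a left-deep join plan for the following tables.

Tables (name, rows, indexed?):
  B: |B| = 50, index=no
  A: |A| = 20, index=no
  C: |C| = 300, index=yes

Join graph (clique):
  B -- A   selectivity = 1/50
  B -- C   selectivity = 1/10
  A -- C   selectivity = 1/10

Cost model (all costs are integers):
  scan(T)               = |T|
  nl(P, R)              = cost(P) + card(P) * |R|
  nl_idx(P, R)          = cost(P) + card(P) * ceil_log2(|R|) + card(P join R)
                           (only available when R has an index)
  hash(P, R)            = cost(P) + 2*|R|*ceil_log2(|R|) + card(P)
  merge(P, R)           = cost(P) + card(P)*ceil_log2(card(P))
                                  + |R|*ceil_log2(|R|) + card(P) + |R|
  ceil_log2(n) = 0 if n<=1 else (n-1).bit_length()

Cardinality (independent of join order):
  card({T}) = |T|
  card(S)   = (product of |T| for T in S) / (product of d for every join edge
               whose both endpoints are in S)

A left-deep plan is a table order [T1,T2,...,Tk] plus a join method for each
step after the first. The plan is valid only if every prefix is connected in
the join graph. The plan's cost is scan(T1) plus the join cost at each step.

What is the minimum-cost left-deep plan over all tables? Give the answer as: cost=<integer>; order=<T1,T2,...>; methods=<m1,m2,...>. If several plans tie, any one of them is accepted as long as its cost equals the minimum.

cost=540; order=B,A,C; methods=hash,nl_idx

Selinger DP (subsets sized 1..n):
  {B}: scan cost=50, card=50
  {A}: scan cost=20, card=20
  {C}: scan cost=300, card=300
  {AB}: card=20; try (A,hash)→300, (B,merge)→490, (A,merge)→520, (B,hash)→640, (B,nl)→1020, (A,nl)→1050; best=300 via (A,hash)
  {BC}: card=1500; try (B,hash)→1200, (C,nl_idx)→2000, (C,merge)→3400, (B,merge)→3650, (C,hash)→5500, (C,nl)→15050 …(+1); best=1200 via (B,hash)
  {AC}: card=600; try (C,nl_idx)→800, (A,hash)→800, (C,merge)→3140, (A,merge)→3420, (C,hash)→5440, (C,nl)→6020 …(+1); best=800 via (C,nl_idx)
  {ABC}: card=60; try (C,nl_idx)→540, (B,hash)→2000, (A,hash)→2900, (C,merge)→3420, (C,hash)→5720, (C,nl)→6300 …(+4); best=540 via (C,nl_idx)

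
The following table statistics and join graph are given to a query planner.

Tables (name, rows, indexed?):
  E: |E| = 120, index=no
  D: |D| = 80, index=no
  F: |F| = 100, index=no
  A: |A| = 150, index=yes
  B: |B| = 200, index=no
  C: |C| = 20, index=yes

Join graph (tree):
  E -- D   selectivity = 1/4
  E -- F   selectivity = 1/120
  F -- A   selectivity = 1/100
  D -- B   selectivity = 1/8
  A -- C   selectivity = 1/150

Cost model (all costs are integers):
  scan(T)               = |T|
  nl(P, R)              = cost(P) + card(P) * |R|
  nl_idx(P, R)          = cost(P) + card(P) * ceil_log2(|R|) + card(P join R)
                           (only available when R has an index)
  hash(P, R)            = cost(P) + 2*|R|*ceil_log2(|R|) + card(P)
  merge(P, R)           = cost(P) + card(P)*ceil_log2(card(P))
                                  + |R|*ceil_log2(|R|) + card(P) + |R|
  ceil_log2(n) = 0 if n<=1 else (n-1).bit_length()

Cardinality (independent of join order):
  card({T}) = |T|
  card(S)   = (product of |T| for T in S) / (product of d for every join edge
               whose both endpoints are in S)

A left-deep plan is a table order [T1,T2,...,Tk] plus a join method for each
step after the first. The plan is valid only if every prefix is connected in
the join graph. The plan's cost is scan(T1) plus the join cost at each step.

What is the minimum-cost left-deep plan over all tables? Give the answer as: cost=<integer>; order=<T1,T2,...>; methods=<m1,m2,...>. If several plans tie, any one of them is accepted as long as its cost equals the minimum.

Selinger DP (subsets sized 1..n):
  {E}: scan cost=120, card=120
  {D}: scan cost=80, card=80
  {F}: scan cost=100, card=100
  {A}: scan cost=150, card=150
  {B}: scan cost=200, card=200
  {C}: scan cost=20, card=20
  {DE}: card=2400; try (D,hash)→1360, (E,merge)→1680, (D,merge)→1720, (E,hash)→1840, (E,nl)→9680, (D,nl)→9720; best=1360 via (D,hash)
  {EF}: card=100; try (F,hash)→1640, (E,merge)→1860, (F,merge)→1880, (E,hash)→1880, (E,nl)→12100, (F,nl)→12120; best=1640 via (F,hash)
  {BD}: card=2000; try (D,hash)→1520, (B,merge)→2520, (D,merge)→2640, (B,hash)→3360, (B,nl)→16080, (D,nl)→16200; best=1520 via (D,hash)
  {AF}: card=150; try (A,nl_idx)→1050, (F,hash)→1700, (A,merge)→2250, (F,merge)→2300, (A,hash)→2600, (A,nl)→15100 …(+1); best=1050 via (A,nl_idx)
  {AC}: card=20; try (A,nl_idx)→200, (C,hash)→500, (C,nl_idx)→920, (A,merge)→1490, (C,merge)→1620, (A,hash)→2440 …(+2); best=200 via (A,nl_idx)
  {DEF}: card=2000; try (D,hash)→2860, (D,merge)→3080, (F,hash)→5160, (D,nl)→9640, (F,merge)→33360, (F,nl)→241360; best=2860 via (D,hash)
  {BDE}: card=60000; try (E,hash)→5200, (B,hash)→6960, (E,merge)→26480, (B,merge)→34360, (E,nl)→241520, (B,nl)→481360; best=5200 via (E,hash)
  {AEF}: card=150; try (A,nl_idx)→2590, (E,hash)→2880, (E,merge)→3360, (A,merge)→3790, (A,hash)→4140, (A,nl)→16640 …(+1); best=2590 via (A,nl_idx)
  {ACF}: card=20; try (F,merge)→1120, (C,hash)→1400, (F,hash)→1620, (C,nl_idx)→1820, (F,nl)→2200, (C,merge)→2520 …(+1); best=1120 via (F,merge)
  {ADEF}: card=3000; try (D,hash)→3860, (D,merge)→4580, (A,hash)→7260, (D,nl)→14590, (A,nl_idx)→21860, (A,merge)→28210 …(+1); best=3860 via (D,hash)
  {BDEF}: card=50000; try (B,hash)→8060, (B,merge)→28660, (F,hash)→66600, (B,nl)→402860, (F,merge)→1026000, (F,nl)→6005200; best=8060 via (B,hash)
  {ACEF}: card=20; try (E,merge)→2200, (E,hash)→2820, (C,hash)→2940, (C,nl_idx)→3360, (E,nl)→3520, (C,merge)→4060 …(+1); best=2200 via (E,merge)
  {ABDEF}: card=75000; try (B,hash)→10060, (B,merge)→44660, (A,hash)→60460, (A,nl_idx)→483060, (B,nl)→603860, (A,merge)→859410 …(+1); best=10060 via (B,hash)
  {ACDEF}: card=400; try (D,merge)→2960, (D,hash)→3340, (D,nl)→3800, (C,hash)→7060, (C,nl_idx)→19260, (C,merge)→42980 …(+1); best=2960 via (D,merge)
  {ABCDEF}: card=10000; try (B,hash)→6560, (B,merge)→8760, (B,nl)→82960, (C,hash)→85260, (C,nl_idx)→395060, (C,merge)→1360180 …(+1); best=6560 via (B,hash)

cost=6560; order=C,A,F,E,D,B; methods=nl_idx,merge,merge,merge,hash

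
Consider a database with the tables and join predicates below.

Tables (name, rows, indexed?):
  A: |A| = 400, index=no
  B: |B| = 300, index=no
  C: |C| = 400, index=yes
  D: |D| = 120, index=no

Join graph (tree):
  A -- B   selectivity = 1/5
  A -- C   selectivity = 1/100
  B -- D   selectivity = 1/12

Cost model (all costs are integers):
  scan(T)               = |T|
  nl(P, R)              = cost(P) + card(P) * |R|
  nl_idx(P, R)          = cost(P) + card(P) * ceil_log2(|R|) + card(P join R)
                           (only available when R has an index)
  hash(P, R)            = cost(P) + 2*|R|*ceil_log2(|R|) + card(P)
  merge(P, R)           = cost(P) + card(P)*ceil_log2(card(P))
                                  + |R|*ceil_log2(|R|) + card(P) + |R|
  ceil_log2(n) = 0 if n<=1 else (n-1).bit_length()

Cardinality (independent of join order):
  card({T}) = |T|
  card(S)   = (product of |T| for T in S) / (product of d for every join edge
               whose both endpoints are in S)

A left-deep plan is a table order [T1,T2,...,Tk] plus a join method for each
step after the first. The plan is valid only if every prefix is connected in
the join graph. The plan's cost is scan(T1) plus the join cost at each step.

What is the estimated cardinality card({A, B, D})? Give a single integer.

240000

Tables in S: A(400), B(300), D(120)
Edges inside S: A-B(d=5), B-D(d=12)
numerator = 400 * 300 * 120 = 14400000
denominator = 5 * 12 = 60
card(S) = 14400000 / 60 = 240000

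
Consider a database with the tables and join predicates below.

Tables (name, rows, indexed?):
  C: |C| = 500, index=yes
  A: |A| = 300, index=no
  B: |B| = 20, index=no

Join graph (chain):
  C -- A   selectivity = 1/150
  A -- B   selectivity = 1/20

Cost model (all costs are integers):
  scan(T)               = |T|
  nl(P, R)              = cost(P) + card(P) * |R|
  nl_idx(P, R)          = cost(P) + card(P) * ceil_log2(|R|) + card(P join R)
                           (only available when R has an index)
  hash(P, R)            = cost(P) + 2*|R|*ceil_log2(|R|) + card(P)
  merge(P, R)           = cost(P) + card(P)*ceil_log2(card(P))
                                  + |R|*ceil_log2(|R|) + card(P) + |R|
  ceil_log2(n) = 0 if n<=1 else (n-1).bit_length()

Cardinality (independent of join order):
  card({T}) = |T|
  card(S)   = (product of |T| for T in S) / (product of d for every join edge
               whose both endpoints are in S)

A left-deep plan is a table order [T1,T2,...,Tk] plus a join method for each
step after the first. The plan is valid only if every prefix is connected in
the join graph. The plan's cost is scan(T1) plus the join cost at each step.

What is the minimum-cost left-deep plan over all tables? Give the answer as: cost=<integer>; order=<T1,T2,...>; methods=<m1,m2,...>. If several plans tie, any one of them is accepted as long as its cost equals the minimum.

cost=4500; order=A,B,C; methods=hash,nl_idx

Selinger DP (subsets sized 1..n):
  {C}: scan cost=500, card=500
  {A}: scan cost=300, card=300
  {B}: scan cost=20, card=20
  {AC}: card=1000; try (C,nl_idx)→4000, (A,hash)→6400, (C,merge)→8300, (A,merge)→8500, (C,hash)→9600, (C,nl)→150300 …(+1); best=4000 via (C,nl_idx)
  {AB}: card=300; try (B,hash)→800, (A,merge)→3140, (B,merge)→3420, (A,hash)→5440, (A,nl)→6020, (B,nl)→6300; best=800 via (B,hash)
  {ABC}: card=1000; try (C,nl_idx)→4500, (B,hash)→5200, (C,merge)→8800, (C,hash)→10100, (B,merge)→15120, (B,nl)→24000 …(+1); best=4500 via (C,nl_idx)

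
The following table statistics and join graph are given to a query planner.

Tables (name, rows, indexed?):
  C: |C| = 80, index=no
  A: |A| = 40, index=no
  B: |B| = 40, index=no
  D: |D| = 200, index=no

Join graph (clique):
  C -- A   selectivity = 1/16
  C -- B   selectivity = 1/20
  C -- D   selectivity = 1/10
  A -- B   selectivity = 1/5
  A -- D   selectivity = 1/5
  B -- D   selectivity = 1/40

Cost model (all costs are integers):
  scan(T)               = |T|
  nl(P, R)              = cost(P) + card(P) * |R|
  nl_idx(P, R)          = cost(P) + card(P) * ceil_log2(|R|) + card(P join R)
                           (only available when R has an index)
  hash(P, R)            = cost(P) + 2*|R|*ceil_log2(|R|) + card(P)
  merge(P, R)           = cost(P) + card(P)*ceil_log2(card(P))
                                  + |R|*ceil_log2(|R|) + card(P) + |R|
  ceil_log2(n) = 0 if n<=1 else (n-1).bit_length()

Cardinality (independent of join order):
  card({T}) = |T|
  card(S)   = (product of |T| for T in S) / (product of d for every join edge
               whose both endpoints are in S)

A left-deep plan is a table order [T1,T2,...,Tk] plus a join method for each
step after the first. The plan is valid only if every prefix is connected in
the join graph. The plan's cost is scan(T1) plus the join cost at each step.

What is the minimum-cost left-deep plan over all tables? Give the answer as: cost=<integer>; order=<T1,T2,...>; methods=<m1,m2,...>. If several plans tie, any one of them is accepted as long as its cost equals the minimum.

cost=2760; order=D,B,C,A; methods=hash,hash,hash

Selinger DP (subsets sized 1..n):
  {C}: scan cost=80, card=80
  {A}: scan cost=40, card=40
  {B}: scan cost=40, card=40
  {D}: scan cost=200, card=200
  {AC}: card=200; try (A,hash)→640, (C,merge)→960, (A,merge)→1000, (C,hash)→1200, (C,nl)→3240, (A,nl)→3280; best=640 via (A,hash)
  {BC}: card=160; try (B,hash)→640, (C,merge)→960, (B,merge)→1000, (C,hash)→1200, (C,nl)→3240, (B,nl)→3280; best=640 via (B,hash)
  {CD}: card=1600; try (C,hash)→1520, (D,merge)→2520, (C,merge)→2640, (D,hash)→3360, (D,nl)→16080, (C,nl)→16200; best=1520 via (C,hash)
  {AB}: card=320; try (B,hash)→560, (A,hash)→560, (B,merge)→600, (A,merge)→600, (B,nl)→1640, (A,nl)→1640; best=560 via (B,hash)
  {AD}: card=1600; try (A,hash)→880, (D,merge)→2120, (A,merge)→2280, (D,hash)→3280, (D,nl)→8040, (A,nl)→8200; best=880 via (A,hash)
  {BD}: card=200; try (B,hash)→880, (D,merge)→2120, (B,merge)→2280, (D,hash)→3280, (D,nl)→8040, (B,nl)→8200; best=880 via (B,hash)
  {ABC}: card=80; try (A,hash)→1280, (B,hash)→1320, (C,hash)→2000, (A,merge)→2360, (B,merge)→2720, (C,merge)→4400 …(+3); best=1280 via (A,hash)
  {ACD}: card=800; try (C,hash)→3600, (A,hash)→3600, (D,hash)→4040, (D,merge)→4240, (C,merge)→20720, (A,merge)→21000 …(+3); best=3600 via (C,hash)
  {BCD}: card=80; try (C,hash)→2200, (C,merge)→3320, (B,hash)→3600, (D,merge)→3880, (D,hash)→4000, (C,nl)→16880 …(+3); best=2200 via (C,hash)
  {ABD}: card=320; try (A,hash)→1560, (B,hash)→2960, (A,merge)→2960, (D,hash)→4080, (D,merge)→5560, (A,nl)→8880 …(+3); best=1560 via (A,hash)
  {ABCD}: card=8; try (A,hash)→2760, (C,hash)→3000, (A,merge)→3120, (D,merge)→3720, (D,hash)→4560, (B,hash)→4880 …(+6); best=2760 via (A,hash)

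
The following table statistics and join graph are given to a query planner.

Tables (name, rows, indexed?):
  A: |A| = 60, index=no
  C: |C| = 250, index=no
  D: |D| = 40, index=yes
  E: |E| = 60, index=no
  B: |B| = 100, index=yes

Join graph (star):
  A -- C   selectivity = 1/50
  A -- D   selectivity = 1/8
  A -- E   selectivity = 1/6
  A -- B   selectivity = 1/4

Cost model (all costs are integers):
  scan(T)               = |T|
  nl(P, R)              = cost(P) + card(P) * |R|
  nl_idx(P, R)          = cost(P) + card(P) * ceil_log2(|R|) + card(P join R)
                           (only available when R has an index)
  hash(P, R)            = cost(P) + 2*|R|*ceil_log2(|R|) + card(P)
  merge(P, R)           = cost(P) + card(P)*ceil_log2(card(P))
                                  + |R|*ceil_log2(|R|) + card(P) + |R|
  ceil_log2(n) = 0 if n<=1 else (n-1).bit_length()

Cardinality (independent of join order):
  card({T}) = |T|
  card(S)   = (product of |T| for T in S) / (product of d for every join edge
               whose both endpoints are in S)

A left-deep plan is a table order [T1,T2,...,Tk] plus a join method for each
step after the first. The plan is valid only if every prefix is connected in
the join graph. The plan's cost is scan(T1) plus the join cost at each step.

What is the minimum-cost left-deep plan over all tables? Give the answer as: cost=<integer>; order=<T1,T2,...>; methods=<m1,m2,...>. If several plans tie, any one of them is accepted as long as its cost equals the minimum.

Selinger DP (subsets sized 1..n):
  {A}: scan cost=60, card=60
  {C}: scan cost=250, card=250
  {D}: scan cost=40, card=40
  {E}: scan cost=60, card=60
  {B}: scan cost=100, card=100
  {AC}: card=300; try (A,hash)→1220, (C,merge)→2730, (A,merge)→2920, (C,hash)→4120, (C,nl)→15060, (A,nl)→15250; best=1220 via (A,hash)
  {AD}: card=300; try (D,hash)→600, (D,nl_idx)→720, (A,merge)→740, (D,merge)→760, (A,hash)→800, (A,nl)→2440 …(+1); best=600 via (D,hash)
  {AE}: card=600; try (E,hash)→840, (A,hash)→840, (E,merge)→900, (A,merge)→900, (E,nl)→3660, (A,nl)→3660; best=840 via (E,hash)
  {AB}: card=1500; try (A,hash)→920, (B,merge)→1280, (A,merge)→1320, (B,hash)→1520, (B,nl_idx)→1980, (B,nl)→6060 …(+1); best=920 via (A,hash)
  {ACD}: card=1500; try (D,hash)→2000, (D,merge)→4500, (D,nl_idx)→4520, (C,hash)→4900, (C,merge)→5850, (D,nl)→13220 …(+1); best=2000 via (D,hash)
  {ACE}: card=3000; try (E,hash)→2240, (E,merge)→4640, (C,hash)→5440, (C,merge)→9690, (E,nl)→19220, (C,nl)→150840; best=2240 via (E,hash)
  {ABC}: card=7500; try (B,hash)→2920, (B,merge)→5020, (C,hash)→6420, (B,nl_idx)→10820, (C,merge)→21170, (B,nl)→31220 …(+1); best=2920 via (B,hash)
  {ADE}: card=3000; try (E,hash)→1620, (D,hash)→1920, (E,merge)→4020, (D,nl_idx)→7440, (D,merge)→7720, (E,nl)→18600 …(+1); best=1620 via (E,hash)
  {ABD}: card=7500; try (B,hash)→2300, (D,hash)→2900, (B,merge)→4400, (B,nl_idx)→10200, (D,nl_idx)→17420, (D,merge)→19200 …(+2); best=2300 via (B,hash)
  {ABE}: card=15000; try (B,hash)→2840, (E,hash)→3140, (B,merge)→8240, (E,merge)→19340, (B,nl_idx)→20040, (B,nl)→60840 …(+1); best=2840 via (B,hash)
  {ACDE}: card=15000; try (E,hash)→4220, (D,hash)→5720, (C,hash)→8620, (E,merge)→20420, (D,nl_idx)→35240, (D,merge)→41520 …(+4); best=4220 via (E,hash)
  {ABCD}: card=37500; try (B,hash)→4900, (D,hash)→10900, (C,hash)→13800, (B,merge)→20800, (B,nl_idx)→50000, (D,nl_idx)→85420 …(+5); best=4900 via (B,hash)
  {ABCE}: card=75000; try (B,hash)→6640, (E,hash)→11140, (C,hash)→21840, (B,merge)→42040, (B,nl_idx)→98240, (E,merge)→108340 …(+4); best=6640 via (B,hash)
  {ABDE}: card=75000; try (B,hash)→6020, (E,hash)→10520, (D,hash)→18320, (B,merge)→41420, (B,nl_idx)→97620, (E,merge)→107720 …(+5); best=6020 via (B,hash)
  {ABCDE}: card=375000; try (B,hash)→20620, (E,hash)→43120, (D,hash)→82120, (C,hash)→85020, (B,merge)→230020, (B,nl_idx)→484220 …(+8); best=20620 via (B,hash)

cost=20620; order=C,A,D,E,B; methods=hash,hash,hash,hash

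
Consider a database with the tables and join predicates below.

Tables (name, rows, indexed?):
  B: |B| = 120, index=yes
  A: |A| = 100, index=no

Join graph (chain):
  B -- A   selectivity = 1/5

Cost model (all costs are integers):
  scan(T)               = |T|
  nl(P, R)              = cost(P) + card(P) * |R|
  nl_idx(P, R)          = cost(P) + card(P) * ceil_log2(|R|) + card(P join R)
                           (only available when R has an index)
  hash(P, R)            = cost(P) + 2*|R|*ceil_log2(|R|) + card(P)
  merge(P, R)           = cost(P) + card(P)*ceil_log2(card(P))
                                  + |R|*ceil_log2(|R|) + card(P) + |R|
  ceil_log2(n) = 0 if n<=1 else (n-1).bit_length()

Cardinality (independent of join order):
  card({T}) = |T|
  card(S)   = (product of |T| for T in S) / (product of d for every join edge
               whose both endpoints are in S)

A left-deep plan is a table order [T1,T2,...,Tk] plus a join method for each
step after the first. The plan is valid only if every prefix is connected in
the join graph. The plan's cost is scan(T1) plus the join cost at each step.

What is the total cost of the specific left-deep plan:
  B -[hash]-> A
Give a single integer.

1640

step 1: scan B: cost=120, card=120
step 2: join A via hash
    card(P join A) = 120*100/(5) = 2400
    cost = 120 + 2*100*7 + 120 = 1640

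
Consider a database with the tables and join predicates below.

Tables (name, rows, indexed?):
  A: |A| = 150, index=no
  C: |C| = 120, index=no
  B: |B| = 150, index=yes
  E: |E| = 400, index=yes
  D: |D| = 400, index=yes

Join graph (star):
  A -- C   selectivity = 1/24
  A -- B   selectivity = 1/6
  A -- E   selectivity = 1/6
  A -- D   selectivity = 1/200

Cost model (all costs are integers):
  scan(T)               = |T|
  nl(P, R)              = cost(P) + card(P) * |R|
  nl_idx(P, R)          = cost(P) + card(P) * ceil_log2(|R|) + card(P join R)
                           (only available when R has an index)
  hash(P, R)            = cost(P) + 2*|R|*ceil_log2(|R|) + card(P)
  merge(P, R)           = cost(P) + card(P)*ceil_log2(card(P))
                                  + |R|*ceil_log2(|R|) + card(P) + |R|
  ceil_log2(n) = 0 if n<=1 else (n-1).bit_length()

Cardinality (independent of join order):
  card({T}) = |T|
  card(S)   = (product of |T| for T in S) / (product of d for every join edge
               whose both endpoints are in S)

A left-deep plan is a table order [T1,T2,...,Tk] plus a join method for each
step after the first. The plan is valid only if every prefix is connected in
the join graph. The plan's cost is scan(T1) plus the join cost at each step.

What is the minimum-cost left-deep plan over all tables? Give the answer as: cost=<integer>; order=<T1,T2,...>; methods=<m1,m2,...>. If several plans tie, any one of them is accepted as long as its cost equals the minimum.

Selinger DP (subsets sized 1..n):
  {A}: scan cost=150, card=150
  {C}: scan cost=120, card=120
  {B}: scan cost=150, card=150
  {E}: scan cost=400, card=400
  {D}: scan cost=400, card=400
  {AC}: card=750; try (C,hash)→1980, (A,merge)→2430, (C,merge)→2460, (A,hash)→2640, (A,nl)→18120, (C,nl)→18150; best=1980 via (C,hash)
  {AB}: card=3750; try (B,hash)→2700, (A,hash)→2700, (B,merge)→2850, (A,merge)→2850, (B,nl_idx)→5100, (B,nl)→22650 …(+1); best=2700 via (B,hash)
  {AE}: card=10000; try (A,hash)→3200, (E,merge)→5500, (A,merge)→5750, (E,hash)→7500, (E,nl_idx)→11500, (E,nl)→60150 …(+1); best=3200 via (A,hash)
  {AD}: card=300; try (D,nl_idx)→1800, (A,hash)→3200, (D,merge)→5500, (A,merge)→5750, (D,hash)→7500, (D,nl)→60150 …(+1); best=1800 via (D,nl_idx)
  {ABC}: card=18750; try (B,hash)→5130, (C,hash)→8130, (B,merge)→11580, (B,nl_idx)→26730, (C,merge)→52410, (B,nl)→114480 …(+1); best=5130 via (B,hash)
  {ACE}: card=50000; try (E,hash)→9930, (E,merge)→14230, (C,hash)→14880, (E,nl_idx)→58730, (C,merge)→154160, (E,nl)→301980 …(+1); best=9930 via (E,hash)
  {ACD}: card=1500; try (C,hash)→3780, (C,merge)→5760, (D,hash)→9930, (D,nl_idx)→10230, (D,merge)→14230, (C,nl)→37800 …(+1); best=3780 via (C,hash)
  {ABE}: card=250000; try (E,hash)→13650, (B,hash)→15600, (E,merge)→55450, (B,merge)→154550, (E,nl_idx)→286450, (B,nl_idx)→333200 …(+2); best=13650 via (E,hash)
  {ABD}: card=7500; try (B,hash)→4500, (B,merge)→6150, (B,nl_idx)→11700, (D,hash)→13650, (D,nl_idx)→43950, (B,nl)→46800 …(+2); best=4500 via (B,hash)
  {ADE}: card=20000; try (E,merge)→8800, (E,hash)→9300, (D,hash)→20400, (E,nl_idx)→24500, (D,nl_idx)→113200, (E,nl)→121800 …(+2); best=8800 via (E,merge)
  {ABCE}: card=1250000; try (E,hash)→31080, (B,hash)→62330, (C,hash)→265330, (E,merge)→309130, (B,merge)→861280, (E,nl_idx)→1423880 …(+5); best=31080 via (E,hash)
  {ABCD}: card=37500; try (B,hash)→7680, (C,hash)→13680, (B,merge)→23130, (D,hash)→31080, (B,nl_idx)→53280, (C,merge)→110460 …(+5); best=7680 via (B,hash)
  {ACDE}: card=100000; try (E,hash)→12480, (E,merge)→25780, (C,hash)→30480, (D,hash)→67130, (E,nl_idx)→117280, (C,merge)→329760 …(+5); best=12480 via (E,hash)
  {ABDE}: card=500000; try (E,hash)→19200, (B,hash)→31200, (E,merge)→113500, (D,hash)→270850, (B,merge)→330150, (E,nl_idx)→572000 …(+6); best=19200 via (E,hash)
  {ABCDE}: card=2500000; try (E,hash)→52380, (B,hash)→114880, (C,hash)→520880, (E,merge)→649180, (D,hash)→1288280, (B,merge)→1813830 …(+9); best=52380 via (E,hash)

cost=52380; order=A,D,C,B,E; methods=nl_idx,hash,hash,hash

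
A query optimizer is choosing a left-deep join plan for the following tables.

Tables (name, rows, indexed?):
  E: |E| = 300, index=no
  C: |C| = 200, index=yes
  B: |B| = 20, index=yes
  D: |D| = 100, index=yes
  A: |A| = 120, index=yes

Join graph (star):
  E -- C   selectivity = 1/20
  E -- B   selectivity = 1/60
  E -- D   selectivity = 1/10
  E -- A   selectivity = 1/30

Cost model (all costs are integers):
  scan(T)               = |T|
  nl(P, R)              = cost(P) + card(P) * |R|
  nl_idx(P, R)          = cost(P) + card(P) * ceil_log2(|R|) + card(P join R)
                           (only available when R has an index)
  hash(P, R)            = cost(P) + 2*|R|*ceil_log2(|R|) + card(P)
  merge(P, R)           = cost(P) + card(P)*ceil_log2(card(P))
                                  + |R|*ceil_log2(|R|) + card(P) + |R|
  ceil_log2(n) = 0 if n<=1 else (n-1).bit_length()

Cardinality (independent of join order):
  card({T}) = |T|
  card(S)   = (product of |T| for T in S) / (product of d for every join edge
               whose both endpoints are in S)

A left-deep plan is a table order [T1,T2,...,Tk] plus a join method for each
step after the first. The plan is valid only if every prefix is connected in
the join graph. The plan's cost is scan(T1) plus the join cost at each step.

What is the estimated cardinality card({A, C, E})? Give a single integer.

12000

Tables in S: A(120), C(200), E(300)
Edges inside S: E-C(d=20), E-A(d=30)
numerator = 120 * 200 * 300 = 7200000
denominator = 20 * 30 = 600
card(S) = 7200000 / 600 = 12000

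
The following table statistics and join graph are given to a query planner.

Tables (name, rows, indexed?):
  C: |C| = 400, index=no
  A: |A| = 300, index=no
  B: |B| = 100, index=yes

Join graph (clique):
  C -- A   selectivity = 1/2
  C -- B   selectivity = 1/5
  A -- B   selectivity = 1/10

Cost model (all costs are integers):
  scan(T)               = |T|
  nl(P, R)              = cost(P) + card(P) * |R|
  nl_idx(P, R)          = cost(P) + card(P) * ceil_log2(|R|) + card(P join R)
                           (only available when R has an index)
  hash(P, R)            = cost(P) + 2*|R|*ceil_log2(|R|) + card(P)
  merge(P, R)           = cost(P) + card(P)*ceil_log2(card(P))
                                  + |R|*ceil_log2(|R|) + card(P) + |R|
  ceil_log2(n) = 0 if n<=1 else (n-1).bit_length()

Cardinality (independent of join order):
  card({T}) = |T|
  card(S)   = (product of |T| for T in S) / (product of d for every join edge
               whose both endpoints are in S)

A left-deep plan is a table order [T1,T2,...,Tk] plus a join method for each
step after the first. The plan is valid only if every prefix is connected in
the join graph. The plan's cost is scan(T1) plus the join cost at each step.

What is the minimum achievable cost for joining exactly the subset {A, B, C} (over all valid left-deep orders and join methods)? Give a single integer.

Selinger DP over subsets of {A,B,C}:
  {C}: scan cost=400, card=400
  {A}: scan cost=300, card=300
  {B}: scan cost=100, card=100
  {AC}: card=60000; try (A,hash)→6200, (C,merge)→7300, (A,merge)→7400, (C,hash)→7800, (C,nl)→120300, (A,nl)→120400; best=6200 via (A,hash)
  {BC}: card=8000; try (B,hash)→2200, (C,merge)→4900, (B,merge)→5200, (C,hash)→7400, (B,nl_idx)→11200, (C,nl)→40100 …(+1); best=2200 via (B,hash)
  {AB}: card=3000; try (B,hash)→2000, (A,merge)→3900, (B,merge)→4100, (B,nl_idx)→5400, (A,hash)→5600, (A,nl)→30100 …(+1); best=2000 via (B,hash)
  {ABC}: card=120000; try (C,hash)→12200, (A,hash)→15600, (C,merge)→45000, (B,hash)→67600, (A,merge)→117200, (B,nl_idx)→546200 …(+4); best=12200 via (C,hash)

12200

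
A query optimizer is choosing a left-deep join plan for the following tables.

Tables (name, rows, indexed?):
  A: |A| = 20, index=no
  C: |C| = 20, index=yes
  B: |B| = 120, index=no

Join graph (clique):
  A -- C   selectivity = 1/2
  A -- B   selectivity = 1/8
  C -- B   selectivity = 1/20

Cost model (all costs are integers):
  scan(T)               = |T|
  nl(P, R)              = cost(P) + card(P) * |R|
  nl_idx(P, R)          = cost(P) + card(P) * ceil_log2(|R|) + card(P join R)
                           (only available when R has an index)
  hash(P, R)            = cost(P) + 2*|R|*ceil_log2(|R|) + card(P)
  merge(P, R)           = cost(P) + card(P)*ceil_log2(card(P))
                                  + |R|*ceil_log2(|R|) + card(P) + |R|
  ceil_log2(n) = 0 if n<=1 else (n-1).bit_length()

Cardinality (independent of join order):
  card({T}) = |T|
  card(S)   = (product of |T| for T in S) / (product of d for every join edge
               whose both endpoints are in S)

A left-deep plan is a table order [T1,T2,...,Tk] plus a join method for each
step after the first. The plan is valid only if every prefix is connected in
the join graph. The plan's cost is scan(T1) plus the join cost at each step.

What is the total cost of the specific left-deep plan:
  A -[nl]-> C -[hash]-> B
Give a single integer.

step 1: scan A: cost=20, card=20
step 2: join C via nl
    card(P join C) = 20*20/(2) = 200
    cost = 20 + 20*20 = 420
step 3: join B via hash
    card(P join B) = 200*120/(8*20) = 150
    cost = 420 + 2*120*7 + 200 = 2300

2300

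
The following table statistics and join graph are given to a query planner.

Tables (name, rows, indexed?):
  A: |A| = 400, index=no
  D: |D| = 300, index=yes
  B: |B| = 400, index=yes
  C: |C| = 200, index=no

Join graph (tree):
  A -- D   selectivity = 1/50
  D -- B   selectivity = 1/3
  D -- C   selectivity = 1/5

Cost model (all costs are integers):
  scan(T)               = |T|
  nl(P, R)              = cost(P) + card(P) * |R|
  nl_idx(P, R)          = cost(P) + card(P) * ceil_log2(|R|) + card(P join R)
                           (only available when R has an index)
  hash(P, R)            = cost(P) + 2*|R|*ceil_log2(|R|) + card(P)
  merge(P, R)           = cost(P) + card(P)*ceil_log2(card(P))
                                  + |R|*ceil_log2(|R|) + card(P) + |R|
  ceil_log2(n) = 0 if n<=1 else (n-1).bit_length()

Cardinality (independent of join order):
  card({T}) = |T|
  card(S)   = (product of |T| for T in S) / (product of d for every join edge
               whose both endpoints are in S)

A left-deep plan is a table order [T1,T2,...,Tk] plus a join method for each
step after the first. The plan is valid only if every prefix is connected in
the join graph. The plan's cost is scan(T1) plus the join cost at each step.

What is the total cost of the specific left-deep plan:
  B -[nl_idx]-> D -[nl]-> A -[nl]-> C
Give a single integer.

80044000

step 1: scan B: cost=400, card=400
step 2: join D via nl_idx
    card(P join D) = 400*300/(3) = 40000
    cost = 400 + 400*9 + 40000 = 44000
step 3: join A via nl
    card(P join A) = 40000*400/(50) = 320000
    cost = 44000 + 40000*400 = 16044000
step 4: join C via nl
    card(P join C) = 320000*200/(5) = 12800000
    cost = 16044000 + 320000*200 = 80044000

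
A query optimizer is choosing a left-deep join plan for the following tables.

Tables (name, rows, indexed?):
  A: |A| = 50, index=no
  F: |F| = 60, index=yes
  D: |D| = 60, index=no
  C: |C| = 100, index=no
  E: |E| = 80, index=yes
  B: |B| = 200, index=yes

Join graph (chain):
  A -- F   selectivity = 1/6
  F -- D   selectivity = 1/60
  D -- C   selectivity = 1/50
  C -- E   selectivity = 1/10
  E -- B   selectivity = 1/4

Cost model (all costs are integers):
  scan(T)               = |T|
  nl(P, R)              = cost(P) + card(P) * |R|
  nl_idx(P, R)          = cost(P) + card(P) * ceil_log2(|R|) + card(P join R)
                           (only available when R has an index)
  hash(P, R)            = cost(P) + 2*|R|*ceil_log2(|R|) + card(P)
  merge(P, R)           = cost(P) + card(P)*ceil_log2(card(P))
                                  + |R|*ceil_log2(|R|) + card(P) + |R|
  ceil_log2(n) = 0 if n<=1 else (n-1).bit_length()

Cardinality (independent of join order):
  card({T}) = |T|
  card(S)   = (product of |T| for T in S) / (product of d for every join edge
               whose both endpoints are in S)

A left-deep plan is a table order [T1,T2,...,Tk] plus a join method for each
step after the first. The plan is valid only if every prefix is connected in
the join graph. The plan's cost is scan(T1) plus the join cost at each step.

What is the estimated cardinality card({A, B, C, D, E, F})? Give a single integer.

400000

Tables in S: A(50), B(200), C(100), D(60), E(80), F(60)
Edges inside S: A-F(d=6), F-D(d=60), D-C(d=50), C-E(d=10), E-B(d=4)
numerator = 50 * 200 * 100 * 60 * 80 * 60 = 288000000000
denominator = 6 * 60 * 50 * 10 * 4 = 720000
card(S) = 288000000000 / 720000 = 400000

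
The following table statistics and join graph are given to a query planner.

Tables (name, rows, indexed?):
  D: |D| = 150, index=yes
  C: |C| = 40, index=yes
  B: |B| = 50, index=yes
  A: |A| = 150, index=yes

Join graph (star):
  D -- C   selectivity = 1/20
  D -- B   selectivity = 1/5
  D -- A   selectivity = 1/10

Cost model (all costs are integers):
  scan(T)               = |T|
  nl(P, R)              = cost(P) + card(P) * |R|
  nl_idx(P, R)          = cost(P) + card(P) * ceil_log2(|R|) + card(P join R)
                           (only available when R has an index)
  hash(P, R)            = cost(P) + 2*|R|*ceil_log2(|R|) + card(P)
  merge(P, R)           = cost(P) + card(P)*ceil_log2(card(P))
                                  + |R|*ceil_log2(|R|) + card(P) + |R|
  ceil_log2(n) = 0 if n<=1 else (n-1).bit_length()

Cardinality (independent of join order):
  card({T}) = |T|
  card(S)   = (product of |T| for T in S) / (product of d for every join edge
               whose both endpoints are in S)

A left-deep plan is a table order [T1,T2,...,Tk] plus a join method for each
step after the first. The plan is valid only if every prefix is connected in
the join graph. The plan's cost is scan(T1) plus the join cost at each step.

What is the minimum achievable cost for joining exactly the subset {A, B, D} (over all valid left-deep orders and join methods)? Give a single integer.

Selinger DP over subsets of {A,B,D}:
  {D}: scan cost=150, card=150
  {B}: scan cost=50, card=50
  {A}: scan cost=150, card=150
  {BD}: card=1500; try (B,hash)→900, (D,merge)→1750, (B,merge)→1850, (D,nl_idx)→1950, (D,hash)→2500, (B,nl_idx)→2550 …(+2); best=900 via (B,hash)
  {AD}: card=2250; try (D,hash)→2700, (A,hash)→2700, (D,merge)→2850, (A,merge)→2850, (D,nl_idx)→3600, (A,nl_idx)→3600 …(+2); best=2700 via (D,hash)
  {ABD}: card=22500; try (A,hash)→4800, (B,hash)→5550, (A,merge)→20250, (B,merge)→32300, (A,nl_idx)→35400, (B,nl_idx)→38700 …(+2); best=4800 via (A,hash)

4800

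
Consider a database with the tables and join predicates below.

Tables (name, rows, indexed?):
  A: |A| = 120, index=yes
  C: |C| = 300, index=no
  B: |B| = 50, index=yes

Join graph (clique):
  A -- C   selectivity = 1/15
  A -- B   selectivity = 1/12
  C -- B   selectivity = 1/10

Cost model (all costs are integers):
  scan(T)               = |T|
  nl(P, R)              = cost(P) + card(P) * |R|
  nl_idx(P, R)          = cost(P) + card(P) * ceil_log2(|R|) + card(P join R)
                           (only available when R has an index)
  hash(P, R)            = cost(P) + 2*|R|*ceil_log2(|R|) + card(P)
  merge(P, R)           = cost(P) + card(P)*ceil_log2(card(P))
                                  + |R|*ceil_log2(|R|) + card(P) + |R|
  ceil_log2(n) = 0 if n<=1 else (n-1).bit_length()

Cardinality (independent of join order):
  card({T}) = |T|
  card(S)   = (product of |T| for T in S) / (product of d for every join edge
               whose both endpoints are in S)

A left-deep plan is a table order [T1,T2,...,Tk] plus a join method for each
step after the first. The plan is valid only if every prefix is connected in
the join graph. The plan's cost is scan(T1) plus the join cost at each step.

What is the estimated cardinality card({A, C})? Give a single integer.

2400

Tables in S: A(120), C(300)
Edges inside S: A-C(d=15)
numerator = 120 * 300 = 36000
denominator = 15 = 15
card(S) = 36000 / 15 = 2400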